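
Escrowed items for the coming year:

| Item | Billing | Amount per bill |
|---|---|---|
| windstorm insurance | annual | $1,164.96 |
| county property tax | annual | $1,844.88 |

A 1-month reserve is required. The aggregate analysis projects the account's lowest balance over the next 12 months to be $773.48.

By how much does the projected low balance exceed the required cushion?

$522.66

Windstorm insurance — $1,164.96 annually
County property tax — $1,844.88 annually
Total annual escrow = $1,164.96 + $1,844.88 = $3,009.84
Monthly = $3,009.84 ÷ 12 = $250.82
Required cushion = 1 × $250.82 = $250.82
Excess over cushion: $773.48 − $250.82 = $522.66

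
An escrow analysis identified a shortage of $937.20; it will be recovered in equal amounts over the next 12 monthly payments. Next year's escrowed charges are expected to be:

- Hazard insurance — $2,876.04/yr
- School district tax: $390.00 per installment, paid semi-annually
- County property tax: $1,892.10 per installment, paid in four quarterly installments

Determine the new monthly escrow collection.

$1,013.47

Hazard insurance — $2,876.04 annually
School district tax — $390.00 × 2 = $780.00 annually
County property tax — $1,892.10 × 4 = $7,568.40 annually
Total annual escrow = $11,224.44
Monthly escrow = $11,224.44 ÷ 12 = $935.37
Monthly shortage recovery: $937.20 / 12 = $78.10
Adjusted monthly = $935.37 + $78.10 = $1,013.47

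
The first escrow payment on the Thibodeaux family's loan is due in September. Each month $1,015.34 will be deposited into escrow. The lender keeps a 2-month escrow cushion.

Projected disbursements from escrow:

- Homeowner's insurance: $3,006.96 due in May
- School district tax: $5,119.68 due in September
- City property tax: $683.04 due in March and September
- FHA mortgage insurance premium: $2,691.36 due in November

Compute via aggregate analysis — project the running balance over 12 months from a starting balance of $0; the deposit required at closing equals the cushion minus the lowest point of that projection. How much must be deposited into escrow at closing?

Cushion = 2 × $1,015.34 = $2,030.68
Trial balance (start $0, +$1,015.34 each month, − disbursements):
  Sep: +$1,015.34 − $5,802.72 → -$4,787.38
  Oct: +$1,015.34 → -$3,772.04
  Nov: +$1,015.34 − $2,691.36 → -$5,448.06
  Dec: +$1,015.34 → -$4,432.72
  Jan: +$1,015.34 → -$3,417.38
  Feb: +$1,015.34 → -$2,402.04
  Mar: +$1,015.34 − $683.04 → -$2,069.74
  Apr: +$1,015.34 → -$1,054.40
  May: +$1,015.34 − $3,006.96 → -$3,046.02
  Jun: +$1,015.34 → -$2,030.68
  Jul: +$1,015.34 → -$1,015.34
  Aug: +$1,015.34 → $0.00
Lowest trial balance = -$5,448.06 (Nov)
Initial deposit = cushion − low point = $2,030.68 − (-$5,448.06) = $7,478.74

$7,478.74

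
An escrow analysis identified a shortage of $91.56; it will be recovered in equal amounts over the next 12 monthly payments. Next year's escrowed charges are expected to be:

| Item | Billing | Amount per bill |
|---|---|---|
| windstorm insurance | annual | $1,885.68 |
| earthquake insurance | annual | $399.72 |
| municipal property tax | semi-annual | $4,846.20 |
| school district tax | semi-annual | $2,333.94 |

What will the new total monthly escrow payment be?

$1,394.77

Windstorm insurance = $1,885.68
Earthquake insurance = $399.72
Municipal property tax = $4,846.20 × 2 = $9,692.40
School district tax = $2,333.94 × 2 = $4,667.88
Total annual escrow = $1,885.68 + $399.72 + $9,692.40 + $4,667.88 = $16,645.68
Base monthly escrow = $16,645.68 / 12 = $1,387.14
Shortage spread = $91.56 ÷ 12 = $7.63/mo
Adjusted monthly = $1,387.14 + $7.63 = $1,394.77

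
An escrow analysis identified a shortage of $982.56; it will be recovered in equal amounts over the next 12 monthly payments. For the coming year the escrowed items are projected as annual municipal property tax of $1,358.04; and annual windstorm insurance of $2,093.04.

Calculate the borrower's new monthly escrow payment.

$369.47

Municipal property tax = $1,358.04 per year
Windstorm insurance = $2,093.04 per year
Annual escrow total = $1,358.04 + $2,093.04 = $3,451.08
Per month = $3,451.08 ÷ 12 = $287.59
Shortage per month = $982.56 / 12 = $81.88
New monthly escrow = $287.59 + $81.88 = $369.47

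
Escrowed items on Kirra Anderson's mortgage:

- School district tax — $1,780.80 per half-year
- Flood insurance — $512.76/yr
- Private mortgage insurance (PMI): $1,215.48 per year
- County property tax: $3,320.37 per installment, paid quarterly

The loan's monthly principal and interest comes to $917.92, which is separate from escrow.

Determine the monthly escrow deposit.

School district tax: $1,780.80 × 2 = $3,561.60
Flood insurance: $512.76
Private mortgage insurance (PMI): $1,215.48
County property tax: $3,320.37 × 4 = $13,281.48
Total per year = $3,561.60 + $512.76 + $1,215.48 + $13,281.48 = $18,571.32
Base monthly escrow = $18,571.32 / 12 = $1,547.61

$1,547.61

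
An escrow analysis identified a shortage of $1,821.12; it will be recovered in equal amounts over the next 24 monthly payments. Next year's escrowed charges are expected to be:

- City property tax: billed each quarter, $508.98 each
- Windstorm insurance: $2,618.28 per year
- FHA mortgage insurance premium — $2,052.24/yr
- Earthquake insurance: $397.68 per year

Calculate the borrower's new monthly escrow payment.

$667.89

City property tax — $508.98 × 4 = $2,035.92 annually
Windstorm insurance — $2,618.28 annually
FHA mortgage insurance premium — $2,052.24 annually
Earthquake insurance — $397.68 annually
Combined annual = $7,104.12
Per month = $7,104.12 / 12 = $592.01
Monthly shortage recovery: $1,821.12 / 24 = $75.88
New monthly escrow = $592.01 + $75.88 = $667.89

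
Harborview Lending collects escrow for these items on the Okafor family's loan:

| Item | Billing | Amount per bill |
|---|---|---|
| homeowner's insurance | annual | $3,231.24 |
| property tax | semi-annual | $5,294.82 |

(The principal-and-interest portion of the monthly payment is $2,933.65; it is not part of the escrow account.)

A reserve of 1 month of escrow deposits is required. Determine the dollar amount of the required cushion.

Homeowner's insurance — $3,231.24 annually
Property tax — $5,294.82 × 2 = $10,589.64 annually
Combined annual = $13,820.88
Monthly = $13,820.88 / 12 = $1,151.74
Reserve = 1 × $1,151.74 = $1,151.74

$1,151.74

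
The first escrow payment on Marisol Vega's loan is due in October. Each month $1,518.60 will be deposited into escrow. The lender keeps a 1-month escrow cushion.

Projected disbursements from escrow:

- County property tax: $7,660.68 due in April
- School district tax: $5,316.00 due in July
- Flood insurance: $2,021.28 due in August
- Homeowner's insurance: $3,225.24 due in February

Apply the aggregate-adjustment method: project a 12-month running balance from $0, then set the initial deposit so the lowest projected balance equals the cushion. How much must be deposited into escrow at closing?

$3,037.20

Cushion = 1 × $1,518.60 = $1,518.60
Trial balance (start $0, +$1,518.60 each month, − disbursements):
  Oct: +$1,518.60 → $1,518.60
  Nov: +$1,518.60 → $3,037.20
  Dec: +$1,518.60 → $4,555.80
  Jan: +$1,518.60 → $6,074.40
  Feb: +$1,518.60 − $3,225.24 → $4,367.76
  Mar: +$1,518.60 → $5,886.36
  Apr: +$1,518.60 − $7,660.68 → -$255.72
  May: +$1,518.60 → $1,262.88
  Jun: +$1,518.60 → $2,781.48
  Jul: +$1,518.60 − $5,316.00 → -$1,015.92
  Aug: +$1,518.60 − $2,021.28 → -$1,518.60
  Sep: +$1,518.60 → $0.00
Lowest trial balance = -$1,518.60 (Aug)
Initial deposit = cushion − low point = $1,518.60 − (-$1,518.60) = $3,037.20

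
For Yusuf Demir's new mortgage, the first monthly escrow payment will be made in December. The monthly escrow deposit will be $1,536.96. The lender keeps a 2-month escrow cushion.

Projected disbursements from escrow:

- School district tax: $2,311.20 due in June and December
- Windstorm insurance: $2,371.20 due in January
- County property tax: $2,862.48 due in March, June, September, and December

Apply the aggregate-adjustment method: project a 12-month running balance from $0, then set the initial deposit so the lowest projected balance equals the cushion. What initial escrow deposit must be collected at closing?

Cushion = 2 × $1,536.96 = $3,073.92
Trial balance (start $0, +$1,536.96 each month, − disbursements):
  Dec: +$1,536.96 − $5,173.68 → -$3,636.72
  Jan: +$1,536.96 − $2,371.20 → -$4,470.96
  Feb: +$1,536.96 → -$2,934.00
  Mar: +$1,536.96 − $2,862.48 → -$4,259.52
  Apr: +$1,536.96 → -$2,722.56
  May: +$1,536.96 → -$1,185.60
  Jun: +$1,536.96 − $5,173.68 → -$4,822.32
  Jul: +$1,536.96 → -$3,285.36
  Aug: +$1,536.96 → -$1,748.40
  Sep: +$1,536.96 − $2,862.48 → -$3,073.92
  Oct: +$1,536.96 → -$1,536.96
  Nov: +$1,536.96 → $0.00
Lowest trial balance = -$4,822.32 (Jun)
Initial deposit = cushion − low point = $3,073.92 − (-$4,822.32) = $7,896.24

$7,896.24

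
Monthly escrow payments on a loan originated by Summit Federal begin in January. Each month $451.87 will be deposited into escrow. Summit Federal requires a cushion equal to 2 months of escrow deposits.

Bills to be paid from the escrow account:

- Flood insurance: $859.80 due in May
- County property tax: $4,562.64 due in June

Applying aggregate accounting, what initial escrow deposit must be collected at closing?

$3,614.96

Cushion = 2 × $451.87 = $903.74
Trial balance (start $0, +$451.87 each month, − disbursements):
  Jan: +$451.87 → $451.87
  Feb: +$451.87 → $903.74
  Mar: +$451.87 → $1,355.61
  Apr: +$451.87 → $1,807.48
  May: +$451.87 − $859.80 → $1,399.55
  Jun: +$451.87 − $4,562.64 → -$2,711.22
  Jul: +$451.87 → -$2,259.35
  Aug: +$451.87 → -$1,807.48
  Sep: +$451.87 → -$1,355.61
  Oct: +$451.87 → -$903.74
  Nov: +$451.87 → -$451.87
  Dec: +$451.87 → $0.00
Lowest trial balance = -$2,711.22 (Jun)
Initial deposit = cushion − low point = $903.74 − (-$2,711.22) = $3,614.96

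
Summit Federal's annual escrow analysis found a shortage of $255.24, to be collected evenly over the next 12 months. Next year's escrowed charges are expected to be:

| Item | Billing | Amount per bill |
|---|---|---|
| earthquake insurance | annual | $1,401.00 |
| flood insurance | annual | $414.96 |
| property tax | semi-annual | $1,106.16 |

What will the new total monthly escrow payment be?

Earthquake insurance — $1,401.00 per year
Flood insurance — $414.96 per year
Property tax — $1,106.16 × 2 = $2,212.32 per year
Annual escrow total = $1,401.00 + $414.96 + $2,212.32 = $4,028.28
Base monthly escrow = $4,028.28 ÷ 12 = $335.69
Monthly shortage recovery: $255.24 ÷ 12 = $21.27
Adjusted monthly = $335.69 + $21.27 = $356.96

$356.96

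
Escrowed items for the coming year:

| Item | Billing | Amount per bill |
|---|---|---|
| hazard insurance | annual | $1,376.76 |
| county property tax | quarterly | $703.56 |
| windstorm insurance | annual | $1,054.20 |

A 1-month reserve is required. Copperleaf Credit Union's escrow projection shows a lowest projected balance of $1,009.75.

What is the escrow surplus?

Hazard insurance — $1,376.76
County property tax — $703.56 × 4 = $2,814.24
Windstorm insurance — $1,054.20
Total per year = $1,376.76 + $2,814.24 + $1,054.20 = $5,245.20
Monthly escrow = $5,245.20 ÷ 12 = $437.10
Cushion = 1 × $437.10 = $437.10
Excess over cushion: $1,009.75 − $437.10 = $572.65

$572.65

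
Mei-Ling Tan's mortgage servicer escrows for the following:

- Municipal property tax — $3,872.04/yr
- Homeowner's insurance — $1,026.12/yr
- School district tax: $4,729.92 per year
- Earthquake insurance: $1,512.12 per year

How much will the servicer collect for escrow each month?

$928.35

Municipal property tax: $3,872.04/yr
Homeowner's insurance: $1,026.12/yr
School district tax: $4,729.92/yr
Earthquake insurance: $1,512.12/yr
Total per year = $11,140.20
Base monthly escrow = $11,140.20 ÷ 12 = $928.35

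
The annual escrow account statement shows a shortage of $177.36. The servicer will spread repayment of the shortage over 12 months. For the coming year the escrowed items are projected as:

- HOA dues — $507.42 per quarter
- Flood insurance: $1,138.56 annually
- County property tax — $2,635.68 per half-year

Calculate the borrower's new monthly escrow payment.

HOA dues: $507.42 × 4 = $2,029.68 annually
Flood insurance: $1,138.56 annually
County property tax: $2,635.68 × 2 = $5,271.36 annually
Combined annual = $2,029.68 + $1,138.56 + $5,271.36 = $8,439.60
Base monthly escrow = $8,439.60 / 12 = $703.30
Shortage spread = $177.36 ÷ 12 = $14.78/mo
Adjusted monthly = $703.30 + $14.78 = $718.08

$718.08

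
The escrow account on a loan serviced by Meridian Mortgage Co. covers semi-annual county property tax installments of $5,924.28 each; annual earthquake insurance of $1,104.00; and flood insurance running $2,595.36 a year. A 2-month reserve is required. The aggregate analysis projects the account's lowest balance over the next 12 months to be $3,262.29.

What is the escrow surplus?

$670.97

County property tax: $5,924.28 × 2 = $11,848.56
Earthquake insurance: $1,104.00
Flood insurance: $2,595.36
Combined annual = $11,848.56 + $1,104.00 + $2,595.36 = $15,547.92
Monthly escrow = $15,547.92 / 12 = $1,295.66
Required cushion = 2 × $1,295.66 = $2,591.32
Surplus = $3,262.29 − $2,591.32 = $670.97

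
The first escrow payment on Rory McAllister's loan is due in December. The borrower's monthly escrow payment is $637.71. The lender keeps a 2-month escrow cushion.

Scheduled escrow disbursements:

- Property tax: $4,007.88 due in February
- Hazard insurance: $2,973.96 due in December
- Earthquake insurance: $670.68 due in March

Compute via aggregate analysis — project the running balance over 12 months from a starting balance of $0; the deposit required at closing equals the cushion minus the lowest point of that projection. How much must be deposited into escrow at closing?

Cushion = 2 × $637.71 = $1,275.42
Trial balance (start $0, +$637.71 each month, − disbursements):
  Dec: +$637.71 − $2,973.96 → -$2,336.25
  Jan: +$637.71 → -$1,698.54
  Feb: +$637.71 − $4,007.88 → -$5,068.71
  Mar: +$637.71 − $670.68 → -$5,101.68
  Apr: +$637.71 → -$4,463.97
  May: +$637.71 → -$3,826.26
  Jun: +$637.71 → -$3,188.55
  Jul: +$637.71 → -$2,550.84
  Aug: +$637.71 → -$1,913.13
  Sep: +$637.71 → -$1,275.42
  Oct: +$637.71 → -$637.71
  Nov: +$637.71 → $0.00
Lowest trial balance = -$5,101.68 (Mar)
Initial deposit = cushion − low point = $1,275.42 − (-$5,101.68) = $6,377.10

$6,377.10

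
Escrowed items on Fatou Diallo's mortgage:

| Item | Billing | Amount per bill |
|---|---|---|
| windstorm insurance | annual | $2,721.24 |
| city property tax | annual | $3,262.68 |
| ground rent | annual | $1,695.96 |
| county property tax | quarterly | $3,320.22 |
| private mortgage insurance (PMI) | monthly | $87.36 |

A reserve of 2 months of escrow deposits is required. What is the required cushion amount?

Windstorm insurance = $2,721.24
City property tax = $3,262.68
Ground rent = $1,695.96
County property tax = $3,320.22 × 4 = $13,280.88
Private mortgage insurance (PMI) = $87.36 × 12 = $1,048.32
Annual escrow total = $22,009.08
Monthly = $22,009.08 / 12 = $1,834.09
Reserve = 2 × $1,834.09 = $3,668.18

$3,668.18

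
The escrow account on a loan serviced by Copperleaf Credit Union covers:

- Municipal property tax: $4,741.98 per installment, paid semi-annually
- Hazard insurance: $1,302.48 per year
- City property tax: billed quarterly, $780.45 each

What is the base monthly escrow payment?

Municipal property tax — $4,741.98 × 2 = $9,483.96 annually
Hazard insurance — $1,302.48 annually
City property tax — $780.45 × 4 = $3,121.80 annually
Annual escrow total = $13,908.24
Monthly = $13,908.24 / 12 = $1,159.02

$1,159.02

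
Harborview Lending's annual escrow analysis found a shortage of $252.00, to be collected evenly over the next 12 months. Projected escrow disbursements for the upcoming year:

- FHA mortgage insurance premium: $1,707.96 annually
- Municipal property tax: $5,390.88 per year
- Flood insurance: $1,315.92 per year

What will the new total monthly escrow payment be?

$722.23

FHA mortgage insurance premium — $1,707.96 annually
Municipal property tax — $5,390.88 annually
Flood insurance — $1,315.92 annually
Yearly total = $8,414.76
Monthly = $8,414.76 ÷ 12 = $701.23
Monthly shortage recovery: $252.00 / 12 = $21.00
New monthly escrow = $701.23 + $21.00 = $722.23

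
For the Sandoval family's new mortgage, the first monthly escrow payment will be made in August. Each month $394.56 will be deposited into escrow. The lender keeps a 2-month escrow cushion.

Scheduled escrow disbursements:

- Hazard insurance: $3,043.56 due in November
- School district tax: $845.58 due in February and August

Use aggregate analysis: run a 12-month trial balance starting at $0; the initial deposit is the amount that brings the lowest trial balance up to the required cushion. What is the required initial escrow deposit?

$3,100.02

Cushion = 2 × $394.56 = $789.12
Trial balance (start $0, +$394.56 each month, − disbursements):
  Aug: +$394.56 − $845.58 → -$451.02
  Sep: +$394.56 → -$56.46
  Oct: +$394.56 → $338.10
  Nov: +$394.56 − $3,043.56 → -$2,310.90
  Dec: +$394.56 → -$1,916.34
  Jan: +$394.56 → -$1,521.78
  Feb: +$394.56 − $845.58 → -$1,972.80
  Mar: +$394.56 → -$1,578.24
  Apr: +$394.56 → -$1,183.68
  May: +$394.56 → -$789.12
  Jun: +$394.56 → -$394.56
  Jul: +$394.56 → $0.00
Lowest trial balance = -$2,310.90 (Nov)
Initial deposit = cushion − low point = $789.12 − (-$2,310.90) = $3,100.02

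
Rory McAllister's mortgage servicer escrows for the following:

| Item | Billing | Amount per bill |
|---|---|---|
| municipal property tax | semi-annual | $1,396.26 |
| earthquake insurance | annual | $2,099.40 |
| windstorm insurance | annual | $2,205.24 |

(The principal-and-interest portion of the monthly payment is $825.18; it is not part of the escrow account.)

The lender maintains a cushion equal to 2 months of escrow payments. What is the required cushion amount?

Municipal property tax = $1,396.26 × 2 = $2,792.52 annually
Earthquake insurance = $2,099.40 annually
Windstorm insurance = $2,205.24 annually
Total annual escrow = $2,792.52 + $2,099.40 + $2,205.24 = $7,097.16
Monthly escrow = $7,097.16 / 12 = $591.43
Cushion = 2 × $591.43 = $1,182.86

$1,182.86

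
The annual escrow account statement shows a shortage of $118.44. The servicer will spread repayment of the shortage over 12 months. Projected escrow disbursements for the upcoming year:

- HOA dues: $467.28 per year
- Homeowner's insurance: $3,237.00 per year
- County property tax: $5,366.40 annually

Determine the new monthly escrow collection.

$765.76

HOA dues: $467.28/yr
Homeowner's insurance: $3,237.00/yr
County property tax: $5,366.40/yr
Total annual escrow = $467.28 + $3,237.00 + $5,366.40 = $9,070.68
Monthly = $9,070.68 ÷ 12 = $755.89
Shortage spread = $118.44 ÷ 12 = $9.87/mo
Adjusted monthly = $755.89 + $9.87 = $765.76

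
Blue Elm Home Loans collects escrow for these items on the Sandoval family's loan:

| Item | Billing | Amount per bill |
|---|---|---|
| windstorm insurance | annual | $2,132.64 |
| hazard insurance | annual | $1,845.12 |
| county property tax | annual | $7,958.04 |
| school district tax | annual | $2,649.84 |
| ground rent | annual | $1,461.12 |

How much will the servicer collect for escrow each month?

$1,337.23

Windstorm insurance = $2,132.64/yr
Hazard insurance = $1,845.12/yr
County property tax = $7,958.04/yr
School district tax = $2,649.84/yr
Ground rent = $1,461.12/yr
Yearly total = $16,046.76
Per month = $16,046.76 ÷ 12 = $1,337.23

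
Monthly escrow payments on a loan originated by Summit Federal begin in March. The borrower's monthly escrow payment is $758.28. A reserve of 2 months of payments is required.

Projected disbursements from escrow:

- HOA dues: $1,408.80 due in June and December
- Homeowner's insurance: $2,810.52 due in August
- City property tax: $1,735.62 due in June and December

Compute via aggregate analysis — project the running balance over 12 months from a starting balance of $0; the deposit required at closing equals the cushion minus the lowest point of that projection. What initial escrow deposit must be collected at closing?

$3,033.12

Cushion = 2 × $758.28 = $1,516.56
Trial balance (start $0, +$758.28 each month, − disbursements):
  Mar: +$758.28 → $758.28
  Apr: +$758.28 → $1,516.56
  May: +$758.28 → $2,274.84
  Jun: +$758.28 − $3,144.42 → -$111.30
  Jul: +$758.28 → $646.98
  Aug: +$758.28 − $2,810.52 → -$1,405.26
  Sep: +$758.28 → -$646.98
  Oct: +$758.28 → $111.30
  Nov: +$758.28 → $869.58
  Dec: +$758.28 − $3,144.42 → -$1,516.56
  Jan: +$758.28 → -$758.28
  Feb: +$758.28 → $0.00
Lowest trial balance = -$1,516.56 (Dec)
Initial deposit = cushion − low point = $1,516.56 − (-$1,516.56) = $3,033.12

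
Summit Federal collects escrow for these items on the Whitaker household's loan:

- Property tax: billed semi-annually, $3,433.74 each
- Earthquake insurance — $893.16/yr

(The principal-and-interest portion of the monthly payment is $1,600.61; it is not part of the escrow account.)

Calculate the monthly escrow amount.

$646.72

Property tax = $3,433.74 × 2 = $6,867.48
Earthquake insurance = $893.16
Combined annual = $7,760.64
Monthly escrow = $7,760.64 ÷ 12 = $646.72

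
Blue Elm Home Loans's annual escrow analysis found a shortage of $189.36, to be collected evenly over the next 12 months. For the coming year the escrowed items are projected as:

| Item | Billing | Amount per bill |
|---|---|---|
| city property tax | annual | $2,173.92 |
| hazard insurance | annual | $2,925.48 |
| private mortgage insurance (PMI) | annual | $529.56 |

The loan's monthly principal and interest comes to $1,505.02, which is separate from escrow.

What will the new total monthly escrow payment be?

$484.86

City property tax = $2,173.92 annually
Hazard insurance = $2,925.48 annually
Private mortgage insurance (PMI) = $529.56 annually
Annual escrow total = $5,628.96
Monthly = $5,628.96 ÷ 12 = $469.08
Monthly shortage recovery: $189.36 / 12 = $15.78
New monthly escrow = $469.08 + $15.78 = $484.86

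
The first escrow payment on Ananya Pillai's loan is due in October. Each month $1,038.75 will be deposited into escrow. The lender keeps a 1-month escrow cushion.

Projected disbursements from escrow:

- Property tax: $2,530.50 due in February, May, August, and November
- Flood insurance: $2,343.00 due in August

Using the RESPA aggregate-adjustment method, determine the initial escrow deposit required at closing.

$2,077.50

Cushion = 1 × $1,038.75 = $1,038.75
Trial balance (start $0, +$1,038.75 each month, − disbursements):
  Oct: +$1,038.75 → $1,038.75
  Nov: +$1,038.75 − $2,530.50 → -$453.00
  Dec: +$1,038.75 → $585.75
  Jan: +$1,038.75 → $1,624.50
  Feb: +$1,038.75 − $2,530.50 → $132.75
  Mar: +$1,038.75 → $1,171.50
  Apr: +$1,038.75 → $2,210.25
  May: +$1,038.75 − $2,530.50 → $718.50
  Jun: +$1,038.75 → $1,757.25
  Jul: +$1,038.75 → $2,796.00
  Aug: +$1,038.75 − $4,873.50 → -$1,038.75
  Sep: +$1,038.75 → $0.00
Lowest trial balance = -$1,038.75 (Aug)
Initial deposit = cushion − low point = $1,038.75 − (-$1,038.75) = $2,077.50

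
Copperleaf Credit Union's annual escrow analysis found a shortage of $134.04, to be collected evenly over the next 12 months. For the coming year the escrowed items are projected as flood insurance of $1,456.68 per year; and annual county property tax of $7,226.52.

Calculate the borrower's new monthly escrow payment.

$734.77

Flood insurance — $1,456.68 annually
County property tax — $7,226.52 annually
Combined annual = $1,456.68 + $7,226.52 = $8,683.20
Per month = $8,683.20 / 12 = $723.60
Monthly shortage recovery: $134.04 / 12 = $11.17
Adjusted monthly = $723.60 + $11.17 = $734.77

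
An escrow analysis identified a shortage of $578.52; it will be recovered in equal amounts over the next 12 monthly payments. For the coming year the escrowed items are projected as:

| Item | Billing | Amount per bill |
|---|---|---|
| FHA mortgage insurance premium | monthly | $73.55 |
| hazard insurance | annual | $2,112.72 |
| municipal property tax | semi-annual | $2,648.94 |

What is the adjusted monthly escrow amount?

$739.31

FHA mortgage insurance premium: $73.55 × 12 = $882.60/yr
Hazard insurance: $2,112.72/yr
Municipal property tax: $2,648.94 × 2 = $5,297.88/yr
Yearly total = $8,293.20
Per month = $8,293.20 ÷ 12 = $691.10
Shortage per month = $578.52 ÷ 12 = $48.21
Adjusted monthly = $691.10 + $48.21 = $739.31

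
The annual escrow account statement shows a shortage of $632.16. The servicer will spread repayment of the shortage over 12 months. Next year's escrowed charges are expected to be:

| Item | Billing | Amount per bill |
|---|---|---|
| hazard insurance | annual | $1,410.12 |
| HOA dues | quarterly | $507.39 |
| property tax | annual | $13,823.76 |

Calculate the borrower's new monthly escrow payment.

$1,491.30

Hazard insurance — $1,410.12
HOA dues — $507.39 × 4 = $2,029.56
Property tax — $13,823.76
Annual escrow total = $1,410.12 + $2,029.56 + $13,823.76 = $17,263.44
Monthly = $17,263.44 ÷ 12 = $1,438.62
Shortage spread = $632.16 / 12 = $52.68/mo
Adjusted monthly = $1,438.62 + $52.68 = $1,491.30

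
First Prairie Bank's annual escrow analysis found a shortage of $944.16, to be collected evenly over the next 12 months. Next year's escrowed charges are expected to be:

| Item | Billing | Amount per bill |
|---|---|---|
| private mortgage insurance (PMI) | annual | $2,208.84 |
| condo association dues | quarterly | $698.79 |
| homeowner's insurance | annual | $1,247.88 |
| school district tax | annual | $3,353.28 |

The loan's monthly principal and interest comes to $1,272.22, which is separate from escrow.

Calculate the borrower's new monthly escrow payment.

Private mortgage insurance (PMI) — $2,208.84 per year
Condo association dues — $698.79 × 4 = $2,795.16 per year
Homeowner's insurance — $1,247.88 per year
School district tax — $3,353.28 per year
Total annual escrow = $9,605.16
Base monthly escrow = $9,605.16 ÷ 12 = $800.43
Monthly shortage recovery: $944.16 ÷ 12 = $78.68
New monthly escrow = $800.43 + $78.68 = $879.11

$879.11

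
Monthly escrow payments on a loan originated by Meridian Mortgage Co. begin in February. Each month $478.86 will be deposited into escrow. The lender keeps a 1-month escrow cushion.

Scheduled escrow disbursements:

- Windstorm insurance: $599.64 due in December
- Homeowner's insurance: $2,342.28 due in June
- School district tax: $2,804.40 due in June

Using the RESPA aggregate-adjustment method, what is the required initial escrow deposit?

$3,231.24

Cushion = 1 × $478.86 = $478.86
Trial balance (start $0, +$478.86 each month, − disbursements):
  Feb: +$478.86 → $478.86
  Mar: +$478.86 → $957.72
  Apr: +$478.86 → $1,436.58
  May: +$478.86 → $1,915.44
  Jun: +$478.86 − $5,146.68 → -$2,752.38
  Jul: +$478.86 → -$2,273.52
  Aug: +$478.86 → -$1,794.66
  Sep: +$478.86 → -$1,315.80
  Oct: +$478.86 → -$836.94
  Nov: +$478.86 → -$358.08
  Dec: +$478.86 − $599.64 → -$478.86
  Jan: +$478.86 → $0.00
Lowest trial balance = -$2,752.38 (Jun)
Initial deposit = cushion − low point = $478.86 − (-$2,752.38) = $3,231.24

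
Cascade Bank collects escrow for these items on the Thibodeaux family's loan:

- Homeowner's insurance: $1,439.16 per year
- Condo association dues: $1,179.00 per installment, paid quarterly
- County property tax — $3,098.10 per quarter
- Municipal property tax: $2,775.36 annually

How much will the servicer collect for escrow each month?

Homeowner's insurance = $1,439.16 annually
Condo association dues = $1,179.00 × 4 = $4,716.00 annually
County property tax = $3,098.10 × 4 = $12,392.40 annually
Municipal property tax = $2,775.36 annually
Yearly total = $1,439.16 + $4,716.00 + $12,392.40 + $2,775.36 = $21,322.92
Base monthly escrow = $21,322.92 ÷ 12 = $1,776.91

$1,776.91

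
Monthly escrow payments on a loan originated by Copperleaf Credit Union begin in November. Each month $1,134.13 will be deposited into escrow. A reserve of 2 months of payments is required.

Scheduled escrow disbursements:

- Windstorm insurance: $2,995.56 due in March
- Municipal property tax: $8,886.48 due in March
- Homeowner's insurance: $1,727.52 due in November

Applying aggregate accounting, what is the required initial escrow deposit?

$10,207.17

Cushion = 2 × $1,134.13 = $2,268.26
Trial balance (start $0, +$1,134.13 each month, − disbursements):
  Nov: +$1,134.13 − $1,727.52 → -$593.39
  Dec: +$1,134.13 → $540.74
  Jan: +$1,134.13 → $1,674.87
  Feb: +$1,134.13 → $2,809.00
  Mar: +$1,134.13 − $11,882.04 → -$7,938.91
  Apr: +$1,134.13 → -$6,804.78
  May: +$1,134.13 → -$5,670.65
  Jun: +$1,134.13 → -$4,536.52
  Jul: +$1,134.13 → -$3,402.39
  Aug: +$1,134.13 → -$2,268.26
  Sep: +$1,134.13 → -$1,134.13
  Oct: +$1,134.13 → $0.00
Lowest trial balance = -$7,938.91 (Mar)
Initial deposit = cushion − low point = $2,268.26 − (-$7,938.91) = $10,207.17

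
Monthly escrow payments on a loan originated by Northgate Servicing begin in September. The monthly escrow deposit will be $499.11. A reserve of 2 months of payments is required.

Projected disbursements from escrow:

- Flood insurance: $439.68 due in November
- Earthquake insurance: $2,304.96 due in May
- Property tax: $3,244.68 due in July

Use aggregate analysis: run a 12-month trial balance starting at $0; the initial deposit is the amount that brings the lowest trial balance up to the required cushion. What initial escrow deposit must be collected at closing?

$1,497.33

Cushion = 2 × $499.11 = $998.22
Trial balance (start $0, +$499.11 each month, − disbursements):
  Sep: +$499.11 → $499.11
  Oct: +$499.11 → $998.22
  Nov: +$499.11 − $439.68 → $1,057.65
  Dec: +$499.11 → $1,556.76
  Jan: +$499.11 → $2,055.87
  Feb: +$499.11 → $2,554.98
  Mar: +$499.11 → $3,054.09
  Apr: +$499.11 → $3,553.20
  May: +$499.11 − $2,304.96 → $1,747.35
  Jun: +$499.11 → $2,246.46
  Jul: +$499.11 − $3,244.68 → -$499.11
  Aug: +$499.11 → $0.00
Lowest trial balance = -$499.11 (Jul)
Initial deposit = cushion − low point = $998.22 − (-$499.11) = $1,497.33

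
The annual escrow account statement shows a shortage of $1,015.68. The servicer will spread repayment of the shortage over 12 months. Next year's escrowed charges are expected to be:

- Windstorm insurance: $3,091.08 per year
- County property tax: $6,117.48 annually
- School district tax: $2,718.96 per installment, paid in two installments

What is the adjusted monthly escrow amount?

Windstorm insurance = $3,091.08 per year
County property tax = $6,117.48 per year
School district tax = $2,718.96 × 2 = $5,437.92 per year
Total per year = $3,091.08 + $6,117.48 + $5,437.92 = $14,646.48
Per month = $14,646.48 ÷ 12 = $1,220.54
Shortage per month = $1,015.68 / 12 = $84.64
New monthly escrow = $1,220.54 + $84.64 = $1,305.18

$1,305.18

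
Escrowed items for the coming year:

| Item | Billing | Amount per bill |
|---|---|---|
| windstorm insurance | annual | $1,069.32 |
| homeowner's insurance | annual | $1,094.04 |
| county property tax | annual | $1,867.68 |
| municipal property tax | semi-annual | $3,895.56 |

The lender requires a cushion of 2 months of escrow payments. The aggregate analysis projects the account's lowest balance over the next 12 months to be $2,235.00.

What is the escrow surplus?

Windstorm insurance: $1,069.32 annually
Homeowner's insurance: $1,094.04 annually
County property tax: $1,867.68 annually
Municipal property tax: $3,895.56 × 2 = $7,791.12 annually
Total per year = $11,822.16
Base monthly escrow = $11,822.16 ÷ 12 = $985.18
Required reserve = 2 × $985.18 = $1,970.36
Excess over cushion: $2,235.00 − $1,970.36 = $264.64

$264.64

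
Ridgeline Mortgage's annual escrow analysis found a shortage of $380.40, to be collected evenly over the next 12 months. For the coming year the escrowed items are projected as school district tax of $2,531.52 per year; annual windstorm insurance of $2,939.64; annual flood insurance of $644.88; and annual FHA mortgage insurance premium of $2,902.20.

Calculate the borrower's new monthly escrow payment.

School district tax = $2,531.52/yr
Windstorm insurance = $2,939.64/yr
Flood insurance = $644.88/yr
FHA mortgage insurance premium = $2,902.20/yr
Total per year = $9,018.24
Monthly = $9,018.24 ÷ 12 = $751.52
Shortage per month = $380.40 ÷ 12 = $31.70
New monthly escrow = $751.52 + $31.70 = $783.22

$783.22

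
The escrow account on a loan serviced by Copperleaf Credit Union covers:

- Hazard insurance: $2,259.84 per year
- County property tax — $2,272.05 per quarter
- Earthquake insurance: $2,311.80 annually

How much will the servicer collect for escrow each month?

Hazard insurance — $2,259.84 per year
County property tax — $2,272.05 × 4 = $9,088.20 per year
Earthquake insurance — $2,311.80 per year
Total per year = $13,659.84
Per month = $13,659.84 ÷ 12 = $1,138.32

$1,138.32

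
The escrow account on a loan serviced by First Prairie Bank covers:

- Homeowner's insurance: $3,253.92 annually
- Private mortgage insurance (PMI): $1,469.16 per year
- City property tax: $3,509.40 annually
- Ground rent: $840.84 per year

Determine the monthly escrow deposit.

$756.11

Homeowner's insurance — $3,253.92
Private mortgage insurance (PMI) — $1,469.16
City property tax — $3,509.40
Ground rent — $840.84
Total per year = $3,253.92 + $1,469.16 + $3,509.40 + $840.84 = $9,073.32
Monthly = $9,073.32 ÷ 12 = $756.11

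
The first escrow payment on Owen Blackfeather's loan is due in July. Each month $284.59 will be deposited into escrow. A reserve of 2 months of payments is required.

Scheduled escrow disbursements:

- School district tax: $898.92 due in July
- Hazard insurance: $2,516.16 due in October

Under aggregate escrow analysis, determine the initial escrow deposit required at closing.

Cushion = 2 × $284.59 = $569.18
Trial balance (start $0, +$284.59 each month, − disbursements):
  Jul: +$284.59 − $898.92 → -$614.33
  Aug: +$284.59 → -$329.74
  Sep: +$284.59 → -$45.15
  Oct: +$284.59 − $2,516.16 → -$2,276.72
  Nov: +$284.59 → -$1,992.13
  Dec: +$284.59 → -$1,707.54
  Jan: +$284.59 → -$1,422.95
  Feb: +$284.59 → -$1,138.36
  Mar: +$284.59 → -$853.77
  Apr: +$284.59 → -$569.18
  May: +$284.59 → -$284.59
  Jun: +$284.59 → $0.00
Lowest trial balance = -$2,276.72 (Oct)
Initial deposit = cushion − low point = $569.18 − (-$2,276.72) = $2,845.90

$2,845.90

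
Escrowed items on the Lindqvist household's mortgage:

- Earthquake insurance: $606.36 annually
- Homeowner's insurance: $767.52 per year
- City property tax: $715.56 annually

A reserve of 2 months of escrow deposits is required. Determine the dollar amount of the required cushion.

$348.24

Earthquake insurance = $606.36/yr
Homeowner's insurance = $767.52/yr
City property tax = $715.56/yr
Total annual escrow = $606.36 + $767.52 + $715.56 = $2,089.44
Monthly = $2,089.44 ÷ 12 = $174.12
Reserve = 2 × $174.12 = $348.24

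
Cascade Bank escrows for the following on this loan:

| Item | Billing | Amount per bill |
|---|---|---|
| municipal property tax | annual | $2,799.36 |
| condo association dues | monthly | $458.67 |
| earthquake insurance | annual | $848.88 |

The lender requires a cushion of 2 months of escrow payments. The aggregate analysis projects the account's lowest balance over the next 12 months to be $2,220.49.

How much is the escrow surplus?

$695.11

Municipal property tax = $2,799.36 annually
Condo association dues = $458.67 × 12 = $5,504.04 annually
Earthquake insurance = $848.88 annually
Total annual escrow = $2,799.36 + $5,504.04 + $848.88 = $9,152.28
Base monthly escrow = $9,152.28 ÷ 12 = $762.69
Required cushion = 2 × $762.69 = $1,525.38
Surplus = $2,220.49 − $1,525.38 = $695.11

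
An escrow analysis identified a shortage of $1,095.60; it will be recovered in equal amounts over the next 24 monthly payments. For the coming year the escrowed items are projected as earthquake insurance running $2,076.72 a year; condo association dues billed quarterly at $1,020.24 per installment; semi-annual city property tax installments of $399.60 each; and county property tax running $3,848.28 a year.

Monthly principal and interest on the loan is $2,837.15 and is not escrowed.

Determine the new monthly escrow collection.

$946.08

Earthquake insurance: $2,076.72
Condo association dues: $1,020.24 × 4 = $4,080.96
City property tax: $399.60 × 2 = $799.20
County property tax: $3,848.28
Yearly total = $2,076.72 + $4,080.96 + $799.20 + $3,848.28 = $10,805.16
Base monthly escrow = $10,805.16 / 12 = $900.43
Monthly shortage recovery: $1,095.60 ÷ 24 = $45.65
Adjusted monthly = $900.43 + $45.65 = $946.08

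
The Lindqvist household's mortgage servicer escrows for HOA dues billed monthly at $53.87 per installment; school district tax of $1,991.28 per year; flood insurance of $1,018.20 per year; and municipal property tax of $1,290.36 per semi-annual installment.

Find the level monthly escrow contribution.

$519.72

HOA dues: $53.87 × 12 = $646.44/yr
School district tax: $1,991.28/yr
Flood insurance: $1,018.20/yr
Municipal property tax: $1,290.36 × 2 = $2,580.72/yr
Total annual escrow = $646.44 + $1,991.28 + $1,018.20 + $2,580.72 = $6,236.64
Base monthly escrow = $6,236.64 / 12 = $519.72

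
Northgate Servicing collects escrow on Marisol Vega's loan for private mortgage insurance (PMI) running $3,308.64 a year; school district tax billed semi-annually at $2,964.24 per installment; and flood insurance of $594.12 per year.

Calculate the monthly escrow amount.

Private mortgage insurance (PMI) = $3,308.64/yr
School district tax = $2,964.24 × 2 = $5,928.48/yr
Flood insurance = $594.12/yr
Yearly total = $3,308.64 + $5,928.48 + $594.12 = $9,831.24
Monthly = $9,831.24 / 12 = $819.27

$819.27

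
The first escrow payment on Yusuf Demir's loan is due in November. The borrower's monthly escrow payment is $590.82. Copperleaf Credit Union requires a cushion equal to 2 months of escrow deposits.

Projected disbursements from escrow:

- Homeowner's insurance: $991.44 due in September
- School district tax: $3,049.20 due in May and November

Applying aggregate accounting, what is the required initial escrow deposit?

Cushion = 2 × $590.82 = $1,181.64
Trial balance (start $0, +$590.82 each month, − disbursements):
  Nov: +$590.82 − $3,049.20 → -$2,458.38
  Dec: +$590.82 → -$1,867.56
  Jan: +$590.82 → -$1,276.74
  Feb: +$590.82 → -$685.92
  Mar: +$590.82 → -$95.10
  Apr: +$590.82 → $495.72
  May: +$590.82 − $3,049.20 → -$1,962.66
  Jun: +$590.82 → -$1,371.84
  Jul: +$590.82 → -$781.02
  Aug: +$590.82 → -$190.20
  Sep: +$590.82 − $991.44 → -$590.82
  Oct: +$590.82 → $0.00
Lowest trial balance = -$2,458.38 (Nov)
Initial deposit = cushion − low point = $1,181.64 − (-$2,458.38) = $3,640.02

$3,640.02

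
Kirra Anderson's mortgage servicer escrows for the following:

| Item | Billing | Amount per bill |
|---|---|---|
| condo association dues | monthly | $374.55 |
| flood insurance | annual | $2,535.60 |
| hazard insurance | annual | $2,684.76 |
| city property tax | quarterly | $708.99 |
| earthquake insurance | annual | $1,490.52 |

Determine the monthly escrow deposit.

$1,170.12

Condo association dues = $374.55 × 12 = $4,494.60
Flood insurance = $2,535.60
Hazard insurance = $2,684.76
City property tax = $708.99 × 4 = $2,835.96
Earthquake insurance = $1,490.52
Combined annual = $4,494.60 + $2,535.60 + $2,684.76 + $2,835.96 + $1,490.52 = $14,041.44
Per month = $14,041.44 / 12 = $1,170.12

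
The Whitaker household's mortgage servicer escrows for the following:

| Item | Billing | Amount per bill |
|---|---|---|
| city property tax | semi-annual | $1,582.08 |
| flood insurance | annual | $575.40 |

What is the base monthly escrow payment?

$311.63

City property tax — $1,582.08 × 2 = $3,164.16 annually
Flood insurance — $575.40 annually
Total per year = $3,164.16 + $575.40 = $3,739.56
Per month = $3,739.56 ÷ 12 = $311.63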